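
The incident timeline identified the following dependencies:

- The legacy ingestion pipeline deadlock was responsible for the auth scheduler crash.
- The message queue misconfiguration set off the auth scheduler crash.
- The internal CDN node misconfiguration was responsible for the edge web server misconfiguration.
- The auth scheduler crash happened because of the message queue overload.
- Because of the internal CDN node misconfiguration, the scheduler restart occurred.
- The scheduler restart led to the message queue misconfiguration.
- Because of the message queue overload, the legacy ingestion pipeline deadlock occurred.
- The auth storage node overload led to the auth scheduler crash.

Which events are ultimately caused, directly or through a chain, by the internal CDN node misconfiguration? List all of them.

the auth scheduler crash, the edge web server misconfiguration, the message queue misconfiguration, the scheduler restart

Direct effects: the edge web server misconfiguration, the scheduler restart.
2 steps out: the message queue misconfiguration.
3 steps out: the auth scheduler crash.
Not reachable from it: the auth storage node overload, the message queue overload, the legacy ingestion pipeline deadlock.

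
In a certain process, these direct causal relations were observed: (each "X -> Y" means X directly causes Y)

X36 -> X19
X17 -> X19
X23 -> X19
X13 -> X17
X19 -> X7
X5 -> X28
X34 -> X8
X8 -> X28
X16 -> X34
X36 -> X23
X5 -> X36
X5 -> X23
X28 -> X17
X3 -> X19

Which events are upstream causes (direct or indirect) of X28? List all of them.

X16, X34, X5, X8

Immediate causes of X28: X5, X8.
Further upstream: X16, X34.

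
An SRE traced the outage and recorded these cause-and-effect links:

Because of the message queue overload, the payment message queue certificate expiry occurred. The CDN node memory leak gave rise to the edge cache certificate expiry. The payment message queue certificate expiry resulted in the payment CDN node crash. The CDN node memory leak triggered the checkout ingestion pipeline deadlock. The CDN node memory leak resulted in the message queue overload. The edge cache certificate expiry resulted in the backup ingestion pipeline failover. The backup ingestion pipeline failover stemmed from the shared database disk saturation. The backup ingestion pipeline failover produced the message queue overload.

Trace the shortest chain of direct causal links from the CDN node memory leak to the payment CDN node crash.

the CDN node memory leak → the message queue overload
the message queue overload → the payment message queue certificate expiry
the payment message queue certificate expiry → the payment CDN node crash
Length: 3 steps.

the CDN node memory leak → the message queue overload → the payment message queue certificate expiry → the payment CDN node crash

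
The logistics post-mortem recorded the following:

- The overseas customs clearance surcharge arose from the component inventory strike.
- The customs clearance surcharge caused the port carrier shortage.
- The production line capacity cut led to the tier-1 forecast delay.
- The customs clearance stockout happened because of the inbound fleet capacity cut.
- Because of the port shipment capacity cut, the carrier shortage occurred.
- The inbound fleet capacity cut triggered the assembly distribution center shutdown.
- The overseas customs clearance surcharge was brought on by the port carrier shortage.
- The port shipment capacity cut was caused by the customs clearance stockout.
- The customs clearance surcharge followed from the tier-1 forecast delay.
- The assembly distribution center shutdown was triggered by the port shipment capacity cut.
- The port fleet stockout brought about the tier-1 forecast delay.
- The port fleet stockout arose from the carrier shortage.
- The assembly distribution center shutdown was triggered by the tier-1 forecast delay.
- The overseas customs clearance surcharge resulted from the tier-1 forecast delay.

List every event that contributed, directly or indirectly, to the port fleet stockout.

the carrier shortage, the customs clearance stockout, the inbound fleet capacity cut, the port shipment capacity cut

Immediate cause of the port fleet stockout: the carrier shortage.
Further upstream: the inbound fleet capacity cut, the customs clearance stockout, the port shipment capacity cut.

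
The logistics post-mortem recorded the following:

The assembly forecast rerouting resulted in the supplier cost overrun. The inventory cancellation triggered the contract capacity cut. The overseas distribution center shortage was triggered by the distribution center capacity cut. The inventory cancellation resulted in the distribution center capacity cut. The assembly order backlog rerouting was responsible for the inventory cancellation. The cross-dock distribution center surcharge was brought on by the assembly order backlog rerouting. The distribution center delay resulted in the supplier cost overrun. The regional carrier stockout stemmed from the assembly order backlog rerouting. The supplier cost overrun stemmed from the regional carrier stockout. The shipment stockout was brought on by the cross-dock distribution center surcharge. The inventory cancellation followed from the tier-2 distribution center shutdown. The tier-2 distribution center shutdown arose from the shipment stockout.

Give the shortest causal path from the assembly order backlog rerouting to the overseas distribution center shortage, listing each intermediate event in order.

the assembly order backlog rerouting → the inventory cancellation → the distribution center capacity cut → the overseas distribution center shortage

the assembly order backlog rerouting → the inventory cancellation
the inventory cancellation → the distribution center capacity cut
the distribution center capacity cut → the overseas distribution center shortage
Length: 3 steps.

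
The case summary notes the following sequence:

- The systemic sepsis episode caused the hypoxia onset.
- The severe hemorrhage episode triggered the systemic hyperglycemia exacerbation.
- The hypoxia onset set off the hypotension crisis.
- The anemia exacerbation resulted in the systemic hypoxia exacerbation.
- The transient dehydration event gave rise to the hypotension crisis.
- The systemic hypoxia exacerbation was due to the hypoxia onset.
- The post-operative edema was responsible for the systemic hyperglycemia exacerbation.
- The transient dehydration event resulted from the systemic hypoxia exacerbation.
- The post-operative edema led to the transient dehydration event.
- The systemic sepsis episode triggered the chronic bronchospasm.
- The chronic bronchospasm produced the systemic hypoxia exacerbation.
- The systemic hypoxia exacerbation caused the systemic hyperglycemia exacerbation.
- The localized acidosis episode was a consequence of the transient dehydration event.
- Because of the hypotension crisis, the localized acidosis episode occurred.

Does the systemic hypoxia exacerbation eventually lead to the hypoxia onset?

No

The systemic hypoxia exacerbation leads to the transient dehydration event, the hypotension crisis, the localized acidosis episode, the systemic hyperglycemia exacerbation; the hypoxia onset is not among them.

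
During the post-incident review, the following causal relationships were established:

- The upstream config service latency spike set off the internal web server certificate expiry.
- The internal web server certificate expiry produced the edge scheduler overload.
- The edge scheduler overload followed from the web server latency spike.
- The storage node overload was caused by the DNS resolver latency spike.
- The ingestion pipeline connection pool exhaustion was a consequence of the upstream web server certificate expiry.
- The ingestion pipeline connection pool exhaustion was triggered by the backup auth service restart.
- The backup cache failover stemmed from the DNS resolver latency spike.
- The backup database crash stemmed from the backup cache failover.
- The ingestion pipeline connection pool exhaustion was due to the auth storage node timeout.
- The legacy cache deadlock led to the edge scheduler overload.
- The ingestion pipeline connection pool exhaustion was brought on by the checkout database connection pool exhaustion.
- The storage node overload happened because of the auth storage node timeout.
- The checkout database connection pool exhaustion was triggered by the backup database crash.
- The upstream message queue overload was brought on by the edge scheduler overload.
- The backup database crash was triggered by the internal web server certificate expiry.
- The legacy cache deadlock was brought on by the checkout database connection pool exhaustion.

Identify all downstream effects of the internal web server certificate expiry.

the backup database crash, the checkout database connection pool exhaustion, the edge scheduler overload, the ingestion pipeline connection pool exhaustion, the legacy cache deadlock, the upstream message queue overload

Direct effects: the backup database crash, the edge scheduler overload.
2 steps out: the checkout database connection pool exhaustion, the upstream message queue overload.
3 steps out: the legacy cache deadlock, the ingestion pipeline connection pool exhaustion.
Not reachable from it: the upstream config service latency spike, the DNS resolver latency spike, the backup auth service restart, the backup cache failover, the auth storage node timeout, the web server latency spike, the upstream web server certificate expiry, the storage node overload.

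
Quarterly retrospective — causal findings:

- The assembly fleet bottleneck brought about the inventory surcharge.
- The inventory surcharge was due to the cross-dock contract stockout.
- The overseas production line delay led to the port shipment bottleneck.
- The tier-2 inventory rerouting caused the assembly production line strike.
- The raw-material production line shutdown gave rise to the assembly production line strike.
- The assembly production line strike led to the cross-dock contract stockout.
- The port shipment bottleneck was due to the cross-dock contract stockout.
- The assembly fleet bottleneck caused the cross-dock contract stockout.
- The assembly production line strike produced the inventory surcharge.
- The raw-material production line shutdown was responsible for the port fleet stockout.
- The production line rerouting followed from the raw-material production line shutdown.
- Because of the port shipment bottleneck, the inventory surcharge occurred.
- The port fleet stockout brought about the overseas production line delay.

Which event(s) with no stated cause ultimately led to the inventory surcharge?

the assembly fleet bottleneck, the raw-material production line shutdown, the tier-2 inventory rerouting

Tracing upstream from the inventory surcharge: the inventory surcharge ← the assembly fleet bottleneck.
A separate upstream branch: the inventory surcharge ← the assembly production line strike ← the raw-material production line shutdown.
A separate upstream branch: the inventory surcharge ← the assembly production line strike ← the tier-2 inventory rerouting.
Each of those chain origins has no stated cause.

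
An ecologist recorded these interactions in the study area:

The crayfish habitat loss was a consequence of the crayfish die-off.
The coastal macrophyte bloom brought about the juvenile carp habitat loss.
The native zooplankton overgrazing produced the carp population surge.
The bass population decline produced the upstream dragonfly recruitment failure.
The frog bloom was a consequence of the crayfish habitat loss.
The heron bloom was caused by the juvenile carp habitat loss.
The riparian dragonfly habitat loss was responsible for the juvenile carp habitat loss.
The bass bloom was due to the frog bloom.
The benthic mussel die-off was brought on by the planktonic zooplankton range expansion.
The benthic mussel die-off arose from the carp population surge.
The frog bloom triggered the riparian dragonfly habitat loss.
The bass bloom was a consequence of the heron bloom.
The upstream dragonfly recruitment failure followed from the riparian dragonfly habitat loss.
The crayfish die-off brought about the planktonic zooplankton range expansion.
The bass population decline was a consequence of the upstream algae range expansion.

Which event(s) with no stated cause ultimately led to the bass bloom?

the coastal macrophyte bloom, the crayfish die-off

Tracing upstream from the bass bloom: the bass bloom ← the frog bloom ← the crayfish habitat loss ← the crayfish die-off.
A separate upstream branch: the bass bloom ← the heron bloom ← the juvenile carp habitat loss ← the coastal macrophyte bloom.
Each of those chain origins has no stated cause.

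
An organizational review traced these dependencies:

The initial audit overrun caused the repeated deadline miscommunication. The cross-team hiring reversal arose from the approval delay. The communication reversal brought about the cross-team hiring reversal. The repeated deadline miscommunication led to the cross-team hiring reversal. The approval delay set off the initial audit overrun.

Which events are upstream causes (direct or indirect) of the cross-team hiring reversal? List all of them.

the approval delay, the communication reversal, the initial audit overrun, the repeated deadline miscommunication

Immediate causes of the cross-team hiring reversal: the approval delay, the communication reversal, the repeated deadline miscommunication.
Further upstream: the initial audit overrun.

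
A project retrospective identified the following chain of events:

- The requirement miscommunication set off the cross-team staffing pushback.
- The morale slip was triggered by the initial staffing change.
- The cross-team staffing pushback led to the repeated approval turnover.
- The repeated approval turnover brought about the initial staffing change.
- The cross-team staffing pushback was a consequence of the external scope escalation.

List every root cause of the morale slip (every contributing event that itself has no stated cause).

Tracing upstream from the morale slip: the morale slip ← the initial staffing change ← the repeated approval turnover ← the cross-team staffing pushback ← the external scope escalation.
A separate upstream branch: the morale slip ← the initial staffing change ← the repeated approval turnover ← the cross-team staffing pushback ← the requirement miscommunication.
Each of those chain origins has no stated cause.

the external scope escalation, the requirement miscommunication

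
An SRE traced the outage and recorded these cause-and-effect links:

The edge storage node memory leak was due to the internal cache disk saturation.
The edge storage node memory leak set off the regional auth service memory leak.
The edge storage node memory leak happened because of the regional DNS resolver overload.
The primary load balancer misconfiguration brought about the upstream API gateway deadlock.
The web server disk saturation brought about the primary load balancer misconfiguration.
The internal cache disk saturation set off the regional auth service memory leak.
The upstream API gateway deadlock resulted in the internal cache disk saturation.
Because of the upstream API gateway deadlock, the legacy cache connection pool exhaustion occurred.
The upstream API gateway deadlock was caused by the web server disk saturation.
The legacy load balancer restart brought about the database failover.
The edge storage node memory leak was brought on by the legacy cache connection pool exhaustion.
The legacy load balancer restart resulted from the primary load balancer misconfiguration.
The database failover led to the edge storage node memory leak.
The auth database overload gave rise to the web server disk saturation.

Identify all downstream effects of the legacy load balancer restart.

Direct effects: the database failover.
2 steps out: the edge storage node memory leak.
3 steps out: the regional auth service memory leak.
Not reachable from it: the auth database overload, the web server disk saturation, the primary load balancer misconfiguration, the upstream API gateway deadlock, the internal cache disk saturation, the legacy cache connection pool exhaustion, the regional DNS resolver overload.

the database failover, the edge storage node memory leak, the regional auth service memory leak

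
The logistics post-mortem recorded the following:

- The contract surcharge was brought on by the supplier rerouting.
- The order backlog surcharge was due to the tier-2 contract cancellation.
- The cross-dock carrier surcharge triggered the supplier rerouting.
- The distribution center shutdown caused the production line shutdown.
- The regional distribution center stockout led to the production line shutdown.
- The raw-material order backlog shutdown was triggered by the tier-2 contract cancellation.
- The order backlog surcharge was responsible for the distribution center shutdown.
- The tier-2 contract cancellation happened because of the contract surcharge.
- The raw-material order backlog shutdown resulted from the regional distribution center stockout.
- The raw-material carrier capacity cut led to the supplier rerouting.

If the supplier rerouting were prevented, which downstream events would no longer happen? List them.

the contract surcharge, the distribution center shutdown, the order backlog surcharge, the tier-2 contract cancellation

Downstream of the supplier rerouting: the contract surcharge, the tier-2 contract cancellation, the order backlog surcharge, the distribution center shutdown, the raw-material order backlog shutdown, the production line shutdown.
Of those, still caused via another path: the raw-material order backlog shutdown, the production line shutdown.
The remainder have no surviving cause.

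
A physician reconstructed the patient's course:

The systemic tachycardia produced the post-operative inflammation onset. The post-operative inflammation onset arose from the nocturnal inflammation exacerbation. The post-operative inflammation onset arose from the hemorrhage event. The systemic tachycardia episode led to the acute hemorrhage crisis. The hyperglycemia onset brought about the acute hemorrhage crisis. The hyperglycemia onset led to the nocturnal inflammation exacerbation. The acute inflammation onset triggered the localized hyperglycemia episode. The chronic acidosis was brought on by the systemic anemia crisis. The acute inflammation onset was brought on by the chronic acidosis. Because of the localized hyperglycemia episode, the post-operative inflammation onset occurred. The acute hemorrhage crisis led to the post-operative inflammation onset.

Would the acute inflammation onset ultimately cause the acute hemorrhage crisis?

No

The acute inflammation onset leads to the localized hyperglycemia episode, the post-operative inflammation onset; the acute hemorrhage crisis is not among them.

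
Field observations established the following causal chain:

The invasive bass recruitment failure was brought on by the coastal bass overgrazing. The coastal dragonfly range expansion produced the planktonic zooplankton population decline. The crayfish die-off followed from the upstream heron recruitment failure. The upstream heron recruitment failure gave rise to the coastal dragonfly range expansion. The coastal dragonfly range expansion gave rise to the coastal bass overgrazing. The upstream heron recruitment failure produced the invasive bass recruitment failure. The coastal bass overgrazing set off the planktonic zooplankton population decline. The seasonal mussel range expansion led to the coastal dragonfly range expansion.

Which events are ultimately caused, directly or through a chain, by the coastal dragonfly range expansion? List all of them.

the coastal bass overgrazing, the invasive bass recruitment failure, the planktonic zooplankton population decline

Direct effects: the coastal bass overgrazing, the planktonic zooplankton population decline.
2 steps out: the invasive bass recruitment failure.
Not reachable from it: the upstream heron recruitment failure, the crayfish die-off, the seasonal mussel range expansion.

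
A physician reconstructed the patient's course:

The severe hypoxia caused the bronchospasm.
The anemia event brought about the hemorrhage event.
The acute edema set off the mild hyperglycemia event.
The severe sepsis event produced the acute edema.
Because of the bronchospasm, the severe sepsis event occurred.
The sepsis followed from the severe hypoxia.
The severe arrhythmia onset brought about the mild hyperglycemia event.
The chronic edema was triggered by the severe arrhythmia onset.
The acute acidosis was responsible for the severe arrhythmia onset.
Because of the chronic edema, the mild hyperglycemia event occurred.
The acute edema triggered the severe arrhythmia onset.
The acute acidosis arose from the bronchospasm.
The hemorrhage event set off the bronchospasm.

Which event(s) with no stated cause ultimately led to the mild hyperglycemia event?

Tracing upstream from the mild hyperglycemia event: the mild hyperglycemia event ← the acute edema ← the severe sepsis event ← the bronchospasm ← the hemorrhage event ← the anemia event.
A separate upstream branch: the mild hyperglycemia event ← the acute edema ← the severe sepsis event ← the bronchospasm ← the severe hypoxia.
Each of those chain origins has no stated cause.

the anemia event, the severe hypoxia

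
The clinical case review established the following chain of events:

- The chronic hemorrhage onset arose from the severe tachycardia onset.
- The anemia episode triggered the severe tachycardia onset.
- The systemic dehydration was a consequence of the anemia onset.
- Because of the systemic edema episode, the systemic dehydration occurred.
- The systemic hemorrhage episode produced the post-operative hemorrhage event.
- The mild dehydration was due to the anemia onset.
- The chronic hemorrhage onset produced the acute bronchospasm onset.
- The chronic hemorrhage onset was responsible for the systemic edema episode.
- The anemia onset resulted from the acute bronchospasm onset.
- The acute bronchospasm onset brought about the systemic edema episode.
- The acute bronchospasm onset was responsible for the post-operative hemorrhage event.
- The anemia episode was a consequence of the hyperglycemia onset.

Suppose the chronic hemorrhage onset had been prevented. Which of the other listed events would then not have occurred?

the acute bronchospasm onset, the anemia onset, the mild dehydration, the systemic dehydration, the systemic edema episode

Downstream of the chronic hemorrhage onset: the acute bronchospasm onset, the systemic edema episode, the anemia onset, the systemic dehydration, the post-operative hemorrhage event, the mild dehydration.
Of those, still caused via another path: the post-operative hemorrhage event.
The remainder have no surviving cause.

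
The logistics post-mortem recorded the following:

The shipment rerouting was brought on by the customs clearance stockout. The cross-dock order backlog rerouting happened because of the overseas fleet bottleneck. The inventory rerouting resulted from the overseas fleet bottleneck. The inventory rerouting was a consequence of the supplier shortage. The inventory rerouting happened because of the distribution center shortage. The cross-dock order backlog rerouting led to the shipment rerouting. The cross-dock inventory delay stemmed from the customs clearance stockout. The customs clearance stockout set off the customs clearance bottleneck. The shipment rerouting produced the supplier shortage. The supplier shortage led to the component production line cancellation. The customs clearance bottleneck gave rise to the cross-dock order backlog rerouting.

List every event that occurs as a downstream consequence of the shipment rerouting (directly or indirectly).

the component production line cancellation, the inventory rerouting, the supplier shortage

Direct effects: the supplier shortage.
2 steps out: the component production line cancellation, the inventory rerouting.
Not reachable from it: the overseas fleet bottleneck, the customs clearance stockout, the customs clearance bottleneck, the cross-dock order backlog rerouting, the distribution center shortage, the cross-dock inventory delay.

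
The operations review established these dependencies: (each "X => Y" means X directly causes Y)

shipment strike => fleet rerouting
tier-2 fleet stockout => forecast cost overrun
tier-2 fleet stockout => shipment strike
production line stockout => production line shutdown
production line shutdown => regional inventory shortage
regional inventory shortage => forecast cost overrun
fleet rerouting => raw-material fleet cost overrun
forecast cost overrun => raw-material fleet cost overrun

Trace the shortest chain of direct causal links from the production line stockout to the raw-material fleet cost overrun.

the production line stockout → the production line shutdown
the production line shutdown → the regional inventory shortage
the regional inventory shortage → the forecast cost overrun
the forecast cost overrun → the raw-material fleet cost overrun
Length: 4 steps.

the production line stockout → the production line shutdown → the regional inventory shortage → the forecast cost overrun → the raw-material fleet cost overrun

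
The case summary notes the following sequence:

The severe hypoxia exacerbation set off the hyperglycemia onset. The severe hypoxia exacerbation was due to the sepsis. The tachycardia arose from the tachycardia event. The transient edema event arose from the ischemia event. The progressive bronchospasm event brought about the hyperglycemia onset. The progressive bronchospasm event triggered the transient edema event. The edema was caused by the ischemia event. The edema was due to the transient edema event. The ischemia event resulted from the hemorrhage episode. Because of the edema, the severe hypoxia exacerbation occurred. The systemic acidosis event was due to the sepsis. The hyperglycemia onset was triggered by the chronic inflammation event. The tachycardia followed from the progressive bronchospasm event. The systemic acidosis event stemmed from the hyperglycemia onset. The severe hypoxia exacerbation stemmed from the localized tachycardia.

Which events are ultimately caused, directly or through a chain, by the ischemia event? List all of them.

Direct effects: the transient edema event, the edema.
2 steps out: the severe hypoxia exacerbation.
3 steps out: the hyperglycemia onset.
4 steps out: the systemic acidosis event.
Not reachable from it: the hemorrhage episode, the tachycardia event, the sepsis, the progressive bronchospasm event, the tachycardia, the chronic inflammation event, the localized tachycardia.

the edema, the hyperglycemia onset, the severe hypoxia exacerbation, the systemic acidosis event, the transient edema event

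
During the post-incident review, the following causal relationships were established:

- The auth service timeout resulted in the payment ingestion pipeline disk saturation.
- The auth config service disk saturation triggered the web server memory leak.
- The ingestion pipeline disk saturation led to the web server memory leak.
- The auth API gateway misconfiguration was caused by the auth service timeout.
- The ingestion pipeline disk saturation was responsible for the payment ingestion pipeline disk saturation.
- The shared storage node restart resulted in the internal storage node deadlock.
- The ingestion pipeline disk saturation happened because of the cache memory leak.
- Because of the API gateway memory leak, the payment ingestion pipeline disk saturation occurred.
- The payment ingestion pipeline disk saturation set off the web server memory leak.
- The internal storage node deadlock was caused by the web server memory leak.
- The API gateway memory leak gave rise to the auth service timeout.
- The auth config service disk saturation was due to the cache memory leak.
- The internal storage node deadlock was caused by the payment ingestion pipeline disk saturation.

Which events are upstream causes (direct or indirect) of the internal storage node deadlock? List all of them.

Immediate causes of the internal storage node deadlock: the shared storage node restart, the payment ingestion pipeline disk saturation, the web server memory leak.
Further upstream: the API gateway memory leak, the auth service timeout, the cache memory leak, the ingestion pipeline disk saturation, the auth config service disk saturation.

the API gateway memory leak, the auth config service disk saturation, the auth service timeout, the cache memory leak, the ingestion pipeline disk saturation, the payment ingestion pipeline disk saturation, the shared storage node restart, the web server memory leak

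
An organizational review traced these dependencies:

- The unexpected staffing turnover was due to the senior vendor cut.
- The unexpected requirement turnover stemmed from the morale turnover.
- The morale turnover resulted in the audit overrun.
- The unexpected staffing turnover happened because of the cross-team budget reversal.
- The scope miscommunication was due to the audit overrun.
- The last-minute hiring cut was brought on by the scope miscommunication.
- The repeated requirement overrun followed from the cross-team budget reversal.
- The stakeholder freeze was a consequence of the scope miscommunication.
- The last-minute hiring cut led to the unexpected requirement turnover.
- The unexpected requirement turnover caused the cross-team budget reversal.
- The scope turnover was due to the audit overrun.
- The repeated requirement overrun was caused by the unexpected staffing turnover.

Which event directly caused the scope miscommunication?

Upstream contributors include the morale turnover, but only the audit overrun feeds directly into the scope miscommunication.

the audit overrun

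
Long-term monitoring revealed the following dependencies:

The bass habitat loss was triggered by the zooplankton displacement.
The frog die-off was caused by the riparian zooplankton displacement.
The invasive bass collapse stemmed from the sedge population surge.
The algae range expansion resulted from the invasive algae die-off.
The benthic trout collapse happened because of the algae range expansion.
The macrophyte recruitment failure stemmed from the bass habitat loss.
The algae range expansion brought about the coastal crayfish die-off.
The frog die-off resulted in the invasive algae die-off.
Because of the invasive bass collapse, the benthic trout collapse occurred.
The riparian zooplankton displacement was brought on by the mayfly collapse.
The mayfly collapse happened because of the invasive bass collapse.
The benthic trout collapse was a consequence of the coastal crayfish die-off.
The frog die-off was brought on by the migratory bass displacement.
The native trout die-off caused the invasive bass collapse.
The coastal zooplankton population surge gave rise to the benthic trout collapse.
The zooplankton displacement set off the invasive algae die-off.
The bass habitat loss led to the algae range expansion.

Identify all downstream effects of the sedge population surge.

the algae range expansion, the benthic trout collapse, the coastal crayfish die-off, the frog die-off, the invasive algae die-off, the invasive bass collapse, the mayfly collapse, the riparian zooplankton displacement

Direct effects: the invasive bass collapse.
2 steps out: the mayfly collapse, the benthic trout collapse.
3 steps out: the riparian zooplankton displacement.
4 steps out: the frog die-off.
5 steps out: the invasive algae die-off.
6 steps out: the algae range expansion.
7 steps out: the coastal crayfish die-off.
Not reachable from it: the zooplankton displacement, the bass habitat loss, the native trout die-off, the migratory bass displacement, the macrophyte recruitment failure, the coastal zooplankton population surge.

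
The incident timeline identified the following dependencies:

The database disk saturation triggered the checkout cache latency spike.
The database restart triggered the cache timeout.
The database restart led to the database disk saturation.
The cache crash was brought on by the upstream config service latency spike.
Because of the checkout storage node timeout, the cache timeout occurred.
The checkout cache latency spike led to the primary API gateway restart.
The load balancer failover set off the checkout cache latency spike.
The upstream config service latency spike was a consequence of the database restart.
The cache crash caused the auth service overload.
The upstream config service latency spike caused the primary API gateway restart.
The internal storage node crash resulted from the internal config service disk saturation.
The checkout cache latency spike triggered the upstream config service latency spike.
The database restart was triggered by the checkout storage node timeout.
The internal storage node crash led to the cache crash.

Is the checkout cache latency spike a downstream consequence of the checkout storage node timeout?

Yes

There is a causal chain: the checkout storage node timeout → the database restart → the database disk saturation → the checkout cache latency spike.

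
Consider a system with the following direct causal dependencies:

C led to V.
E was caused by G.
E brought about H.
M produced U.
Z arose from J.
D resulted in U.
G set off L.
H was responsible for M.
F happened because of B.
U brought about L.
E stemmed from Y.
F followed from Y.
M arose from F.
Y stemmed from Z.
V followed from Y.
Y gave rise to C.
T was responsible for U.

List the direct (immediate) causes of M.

F, H

Upstream contributors include J, Z, Y, B, G, E, but only F, H feed directly into M.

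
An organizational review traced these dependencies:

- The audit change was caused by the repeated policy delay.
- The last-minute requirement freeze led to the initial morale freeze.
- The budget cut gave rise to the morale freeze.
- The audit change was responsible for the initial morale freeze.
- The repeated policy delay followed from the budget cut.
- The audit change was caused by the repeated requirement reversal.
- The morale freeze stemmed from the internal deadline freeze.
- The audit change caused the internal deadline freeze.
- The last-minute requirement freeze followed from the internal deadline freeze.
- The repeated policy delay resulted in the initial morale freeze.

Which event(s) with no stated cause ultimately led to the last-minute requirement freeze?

the budget cut, the repeated requirement reversal

Tracing upstream from the last-minute requirement freeze: the last-minute requirement freeze ← the internal deadline freeze ← the audit change ← the repeated policy delay ← the budget cut.
A separate upstream branch: the last-minute requirement freeze ← the internal deadline freeze ← the audit change ← the repeated requirement reversal.
Each of those chain origins has no stated cause.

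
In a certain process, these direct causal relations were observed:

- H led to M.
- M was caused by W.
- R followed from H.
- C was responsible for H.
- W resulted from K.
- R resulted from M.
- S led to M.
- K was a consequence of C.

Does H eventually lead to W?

No

H leads to M, R; W is not among them.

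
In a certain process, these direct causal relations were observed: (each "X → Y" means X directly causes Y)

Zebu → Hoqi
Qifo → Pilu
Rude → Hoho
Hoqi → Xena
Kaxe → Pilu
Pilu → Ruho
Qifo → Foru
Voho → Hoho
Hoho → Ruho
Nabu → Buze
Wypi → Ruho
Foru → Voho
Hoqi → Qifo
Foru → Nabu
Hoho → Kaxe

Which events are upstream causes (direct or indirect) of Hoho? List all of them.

Immediate causes of Hoho: Rude, Voho.
Further upstream: Zebu, Hoqi, Qifo, Foru.

Foru, Hoqi, Qifo, Rude, Voho, Zebu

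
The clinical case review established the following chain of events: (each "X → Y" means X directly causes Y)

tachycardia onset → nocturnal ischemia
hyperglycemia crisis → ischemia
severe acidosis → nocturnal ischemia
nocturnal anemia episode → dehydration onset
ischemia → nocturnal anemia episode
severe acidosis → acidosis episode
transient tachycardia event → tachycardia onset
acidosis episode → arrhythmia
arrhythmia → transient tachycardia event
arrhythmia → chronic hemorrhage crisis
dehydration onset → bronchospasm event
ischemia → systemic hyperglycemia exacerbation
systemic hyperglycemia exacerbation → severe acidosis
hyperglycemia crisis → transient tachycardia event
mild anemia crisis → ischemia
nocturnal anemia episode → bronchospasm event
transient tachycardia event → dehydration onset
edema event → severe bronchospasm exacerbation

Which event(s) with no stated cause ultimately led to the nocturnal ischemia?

Tracing upstream from the nocturnal ischemia: the nocturnal ischemia ← the tachycardia onset ← the transient tachycardia event ← the hyperglycemia crisis.
A separate upstream branch: the nocturnal ischemia ← the severe acidosis ← the systemic hyperglycemia exacerbation ← the ischemia ← the mild anemia crisis.
Each of those chain origins has no stated cause.

the hyperglycemia crisis, the mild anemia crisis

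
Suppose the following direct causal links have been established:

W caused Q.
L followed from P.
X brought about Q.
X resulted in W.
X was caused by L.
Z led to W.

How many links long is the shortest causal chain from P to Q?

Shortest chain: P → L → X → Q.

3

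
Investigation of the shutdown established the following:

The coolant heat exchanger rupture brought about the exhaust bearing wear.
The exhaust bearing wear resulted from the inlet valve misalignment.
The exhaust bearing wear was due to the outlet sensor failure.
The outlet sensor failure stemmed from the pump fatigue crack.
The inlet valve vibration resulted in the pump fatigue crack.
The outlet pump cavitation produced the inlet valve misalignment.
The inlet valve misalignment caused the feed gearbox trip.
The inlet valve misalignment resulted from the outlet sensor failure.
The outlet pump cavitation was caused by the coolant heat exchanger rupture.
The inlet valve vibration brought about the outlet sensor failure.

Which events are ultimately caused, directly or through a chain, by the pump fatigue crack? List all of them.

Direct effects: the outlet sensor failure.
2 steps out: the inlet valve misalignment, the exhaust bearing wear.
3 steps out: the feed gearbox trip.
Not reachable from it: the coolant heat exchanger rupture, the outlet pump cavitation, the inlet valve vibration.

the exhaust bearing wear, the feed gearbox trip, the inlet valve misalignment, the outlet sensor failure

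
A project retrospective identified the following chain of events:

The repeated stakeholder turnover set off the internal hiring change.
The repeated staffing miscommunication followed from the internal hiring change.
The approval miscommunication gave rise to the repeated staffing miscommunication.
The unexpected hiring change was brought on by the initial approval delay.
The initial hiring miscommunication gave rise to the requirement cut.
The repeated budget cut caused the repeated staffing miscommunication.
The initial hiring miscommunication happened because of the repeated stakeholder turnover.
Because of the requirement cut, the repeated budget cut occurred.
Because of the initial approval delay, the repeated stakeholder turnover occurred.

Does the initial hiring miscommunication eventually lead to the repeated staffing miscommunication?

Yes

There is a causal chain: the initial hiring miscommunication → the requirement cut → the repeated budget cut → the repeated staffing miscommunication.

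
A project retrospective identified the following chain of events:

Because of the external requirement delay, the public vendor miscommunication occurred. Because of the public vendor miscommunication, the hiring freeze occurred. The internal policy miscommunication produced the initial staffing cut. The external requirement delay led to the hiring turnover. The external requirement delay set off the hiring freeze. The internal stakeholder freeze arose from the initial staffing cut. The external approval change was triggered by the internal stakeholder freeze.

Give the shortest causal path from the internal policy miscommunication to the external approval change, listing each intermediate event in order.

the internal policy miscommunication → the initial staffing cut → the internal stakeholder freeze → the external approval change

the internal policy miscommunication → the initial staffing cut
the initial staffing cut → the internal stakeholder freeze
the internal stakeholder freeze → the external approval change
Length: 3 steps.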